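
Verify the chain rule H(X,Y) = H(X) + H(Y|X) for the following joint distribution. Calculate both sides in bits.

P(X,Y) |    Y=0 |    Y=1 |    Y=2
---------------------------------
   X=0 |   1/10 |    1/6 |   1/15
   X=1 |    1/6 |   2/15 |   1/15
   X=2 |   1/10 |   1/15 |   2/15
H(X,Y) = 3.0826, H(X) = 1.5801, H(Y|X) = 1.5024 (all in bits)

Chain rule: H(X,Y) = H(X) + H(Y|X)

Left side — joint entropy directly:
H(X,Y) = -Σ p(x,y) log p(x,y) = 3.0826 bits

Right side — compute H(Y|X) from the conditional distributions:
P(X) = (1/3, 11/30, 3/10), so H(X) = 1.5801 bits
H(Y|X) = Σ_x P(X=x) · H(Y|X=x):
  P(Y|X=0) = (3/10, 1/2, 1/5), H(Y|X=0) = 1.4855, weight P(X=0) = 1/3
  P(Y|X=1) = (5/11, 4/11, 2/11), H(Y|X=1) = 1.4949, weight P(X=1) = 11/30
  P(Y|X=2) = (1/3, 2/9, 4/9), H(Y|X=2) = 1.5305, weight P(X=2) = 3/10
H(Y|X) = 1.5024 bits

H(X) + H(Y|X) = 1.5801 + 1.5024 = 3.0826 bits

Both sides equal 3.0826 bits. ✓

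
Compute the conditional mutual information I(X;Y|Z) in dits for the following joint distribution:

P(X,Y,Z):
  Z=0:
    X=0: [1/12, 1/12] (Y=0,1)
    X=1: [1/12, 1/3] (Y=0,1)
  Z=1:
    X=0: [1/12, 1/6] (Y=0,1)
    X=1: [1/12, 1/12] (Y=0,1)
0.0133 dits

Conditional mutual information: I(X;Y|Z) = H(X|Z) + H(Y|Z) - H(X,Y|Z)

H(Z) = 0.2950
H(X,Z) = 0.5683 → H(X|Z) = 0.2734
H(Y,Z) = 0.5683 → H(Y|Z) = 0.2734
H(X,Y,Z) = 0.8283 → H(X,Y|Z) = 0.5334

I(X;Y|Z) = 0.2734 + 0.2734 - 0.5334 = 0.0133 dits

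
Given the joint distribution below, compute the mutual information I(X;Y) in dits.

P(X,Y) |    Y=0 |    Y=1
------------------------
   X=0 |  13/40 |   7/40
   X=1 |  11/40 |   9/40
0.0023 dits

Mutual information: I(X;Y) = H(X) + H(Y) - H(X,Y)

Marginals:
P(X) = (1/2, 1/2), H(X) = 0.3010 dits
P(Y) = (3/5, 2/5), H(Y) = 0.2923 dits

Joint entropy: H(X,Y) = 0.5910 dits

I(X;Y) = 0.3010 + 0.2923 - 0.5910 = 0.0023 dits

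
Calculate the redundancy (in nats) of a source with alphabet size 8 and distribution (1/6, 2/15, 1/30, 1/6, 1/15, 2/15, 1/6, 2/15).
0.0837 nats

Redundancy measures how far a source is from maximum entropy:
R = H_max - H(X)

Maximum entropy for 8 symbols: H_max = log_e(8) = 2.0794 nats
Actual entropy: H(X) = 1.9958 nats
Redundancy: R = 2.0794 - 1.9958 = 0.0837 nats

This redundancy represents potential for compression: the source could be compressed by 0.0837 nats per symbol.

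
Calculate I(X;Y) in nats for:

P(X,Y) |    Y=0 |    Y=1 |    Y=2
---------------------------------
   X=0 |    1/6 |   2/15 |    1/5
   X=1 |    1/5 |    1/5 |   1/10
0.0252 nats

Mutual information: I(X;Y) = H(X) + H(Y) - H(X,Y)

Marginals:
P(X) = (1/2, 1/2), H(X) = 0.6931 nats
P(Y) = (11/30, 1/3, 3/10), H(Y) = 1.0953 nats

Joint entropy: H(X,Y) = 1.7632 nats

I(X;Y) = 0.6931 + 1.0953 - 1.7632 = 0.0252 nats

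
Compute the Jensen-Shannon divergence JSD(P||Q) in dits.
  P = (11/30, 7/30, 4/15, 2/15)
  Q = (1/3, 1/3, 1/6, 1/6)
0.0050 dits

Jensen-Shannon divergence is:
JSD(P||Q) = 0.5 × D_KL(P||M) + 0.5 × D_KL(Q||M)
where M = 0.5 × (P + Q) is the mixture distribution.

M = 0.5 × (11/30, 7/30, 4/15, 2/15) + 0.5 × (1/3, 1/3, 1/6, 1/6) = (7/20, 0.283333, 0.216667, 3/20)

D_KL(P||M) = 0.0050 dits
D_KL(Q||M) = 0.0051 dits

JSD(P||Q) = 0.5 × 0.0050 + 0.5 × 0.0051 = 0.0050 dits

Unlike KL divergence, JSD is symmetric and bounded: 0 ≤ JSD ≤ log(2).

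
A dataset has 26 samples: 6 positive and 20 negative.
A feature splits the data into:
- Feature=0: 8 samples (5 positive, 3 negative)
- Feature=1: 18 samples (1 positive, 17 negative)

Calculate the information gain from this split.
0.2714 bits

Information Gain = H(Y) - H(Y|Feature)

Before split:
P(positive) = 6/26 = 0.2308
H(Y) = 0.7793 bits

After split:
Feature=0: H = 0.9544 bits (weight = 8/26)
Feature=1: H = 0.3095 bits (weight = 18/26)
H(Y|Feature) = (8/26)×0.9544 + (18/26)×0.3095 = 0.5080 bits

Information Gain = 0.7793 - 0.5080 = 0.2714 bits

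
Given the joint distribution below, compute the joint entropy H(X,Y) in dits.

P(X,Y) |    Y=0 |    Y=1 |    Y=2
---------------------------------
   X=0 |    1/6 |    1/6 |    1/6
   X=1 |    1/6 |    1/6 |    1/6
0.7782 dits

Joint entropy is H(X,Y) = -Σ_{x,y} p(x,y) log p(x,y).

Summing over all non-zero entries:
H(X,Y) = -[1/6·log_10(1/6) + 1/6·log_10(1/6) + 1/6·log_10(1/6) + 1/6·log_10(1/6) + 1/6·log_10(1/6) + 1/6·log_10(1/6)]
H(X,Y) = 0.7782 dits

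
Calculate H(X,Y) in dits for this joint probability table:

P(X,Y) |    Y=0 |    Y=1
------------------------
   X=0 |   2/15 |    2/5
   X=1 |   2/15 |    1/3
0.5516 dits

Joint entropy is H(X,Y) = -Σ_{x,y} p(x,y) log p(x,y).

Summing over all non-zero entries:
H(X,Y) = -[2/15·log_10(2/15) + 2/5·log_10(2/5) + 2/15·log_10(2/15) + 1/3·log_10(1/3)]
H(X,Y) = 0.5516 dits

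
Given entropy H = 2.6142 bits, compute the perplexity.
6.1228

Perplexity is 2^H (or exp(H) for natural log).

H = 2.6142 bits
Perplexity = 2^2.6142 = 6.1228

Interpretation: The model's uncertainty is equivalent to choosing uniformly among 6.1 options.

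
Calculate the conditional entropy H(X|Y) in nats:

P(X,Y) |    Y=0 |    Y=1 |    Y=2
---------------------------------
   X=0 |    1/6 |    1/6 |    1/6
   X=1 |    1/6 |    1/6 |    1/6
0.6931 nats

Using the chain rule: H(X|Y) = H(X,Y) - H(Y)

First, compute H(X,Y) = 1.7918 nats

Marginal P(Y) = (1/3, 1/3, 1/3)
H(Y) = 1.0986 nats

H(X|Y) = H(X,Y) - H(Y) = 1.7918 - 1.0986 = 0.6931 nats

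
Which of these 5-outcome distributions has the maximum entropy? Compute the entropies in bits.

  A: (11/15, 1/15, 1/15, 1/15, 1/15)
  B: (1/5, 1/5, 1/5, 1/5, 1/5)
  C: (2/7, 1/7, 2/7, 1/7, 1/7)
B

For a discrete distribution over n outcomes, entropy is maximized by the uniform distribution.

Computing entropies:
H(A) = 1.3700 bits
H(B) = 2.3219 bits
H(C) = 2.2359 bits

The uniform distribution (where all probabilities equal 1/5) achieves the maximum entropy of log_2(5) = 2.3219 bits.

Distribution B has the highest entropy.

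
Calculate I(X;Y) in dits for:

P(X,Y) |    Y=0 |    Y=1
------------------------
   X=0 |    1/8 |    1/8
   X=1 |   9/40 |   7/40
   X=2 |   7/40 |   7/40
0.0008 dits

Mutual information: I(X;Y) = H(X) + H(Y) - H(X,Y)

Marginals:
P(X) = (1/4, 2/5, 7/20), H(X) = 0.4693 dits
P(Y) = (21/40, 19/40), H(Y) = 0.3005 dits

Joint entropy: H(X,Y) = 0.7689 dits

I(X;Y) = 0.4693 + 0.3005 - 0.7689 = 0.0008 dits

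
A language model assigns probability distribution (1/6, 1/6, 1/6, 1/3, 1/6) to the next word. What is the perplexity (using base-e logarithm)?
4.7622

Perplexity is e^H (or exp(H) for natural log).

First, H = -Σ p log p = 1.5607 nats
Perplexity = e^1.5607 = 4.7622

Interpretation: The model's uncertainty is equivalent to choosing uniformly among 4.8 options.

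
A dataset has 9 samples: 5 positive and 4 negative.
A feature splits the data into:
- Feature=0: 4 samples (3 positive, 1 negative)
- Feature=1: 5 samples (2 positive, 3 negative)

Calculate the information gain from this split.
0.0911 bits

Information Gain = H(Y) - H(Y|Feature)

Before split:
P(positive) = 5/9 = 0.5556
H(Y) = 0.9911 bits

After split:
Feature=0: H = 0.8113 bits (weight = 4/9)
Feature=1: H = 0.9710 bits (weight = 5/9)
H(Y|Feature) = (4/9)×0.8113 + (5/9)×0.9710 = 0.9000 bits

Information Gain = 0.9911 - 0.9000 = 0.0911 bits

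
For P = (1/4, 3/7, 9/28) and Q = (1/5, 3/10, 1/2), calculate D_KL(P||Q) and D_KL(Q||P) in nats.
D_KL(P||Q) = 0.0666, D_KL(Q||P) = 0.0693

KL divergence is not symmetric: D_KL(P||Q) ≠ D_KL(Q||P) in general.

D_KL(P||Q) = 0.0666 nats
D_KL(Q||P) = 0.0693 nats

No, they are not equal!

This asymmetry is why KL divergence is not a true distance metric.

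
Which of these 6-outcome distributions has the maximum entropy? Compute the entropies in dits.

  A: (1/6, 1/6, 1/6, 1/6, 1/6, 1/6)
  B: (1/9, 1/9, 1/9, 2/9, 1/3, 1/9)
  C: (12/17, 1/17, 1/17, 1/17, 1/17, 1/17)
A

For a discrete distribution over n outcomes, entropy is maximized by the uniform distribution.

Computing entropies:
H(A) = 0.7782 dits
H(B) = 0.7283 dits
H(C) = 0.4687 dits

The uniform distribution (where all probabilities equal 1/6) achieves the maximum entropy of log_10(6) = 0.7782 dits.

Distribution A has the highest entropy.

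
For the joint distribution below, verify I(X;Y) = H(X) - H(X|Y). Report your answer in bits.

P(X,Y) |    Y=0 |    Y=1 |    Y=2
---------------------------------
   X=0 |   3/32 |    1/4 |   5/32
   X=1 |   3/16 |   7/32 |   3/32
I(X;Y) = 0.0359 bits

Mutual information has multiple equivalent forms:
- I(X;Y) = H(X) - H(X|Y)
- I(X;Y) = H(Y) - H(Y|X)
- I(X;Y) = H(X) + H(Y) - H(X,Y)

Computing all quantities:
H(X) = 1.0000, H(Y) = 1.5271, H(X,Y) = 2.4912
H(X|Y) = 0.9641, H(Y|X) = 1.4912

Verification:
H(X) - H(X|Y) = 1.0000 - 0.9641 = 0.0359
H(Y) - H(Y|X) = 1.5271 - 1.4912 = 0.0359
H(X) + H(Y) - H(X,Y) = 1.0000 + 1.5271 - 2.4912 = 0.0359

All forms give I(X;Y) = 0.0359 bits. ✓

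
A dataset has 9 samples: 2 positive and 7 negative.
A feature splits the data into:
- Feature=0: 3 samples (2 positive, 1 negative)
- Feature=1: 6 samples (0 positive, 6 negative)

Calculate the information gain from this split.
0.4581 bits

Information Gain = H(Y) - H(Y|Feature)

Before split:
P(positive) = 2/9 = 0.2222
H(Y) = 0.7642 bits

After split:
Feature=0: H = 0.9183 bits (weight = 3/9)
Feature=1: H = 0.0000 bits (weight = 6/9)
H(Y|Feature) = (3/9)×0.9183 + (6/9)×0.0000 = 0.3061 bits

Information Gain = 0.7642 - 0.3061 = 0.4581 bits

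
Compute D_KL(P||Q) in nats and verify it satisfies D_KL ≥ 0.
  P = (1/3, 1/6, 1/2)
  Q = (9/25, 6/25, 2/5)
0.0251 nats

KL divergence satisfies the Gibbs inequality: D_KL(P||Q) ≥ 0 for all distributions P, Q.

D_KL(P||Q) = Σ p(x) log(p(x)/q(x))
Term by term:
  x=0: 1/3 × log_e[(1/3)/(9/25)] = -0.0257
  x=1: 1/6 × log_e[(1/6)/(6/25)] = -0.0608
  x=2: 1/2 × log_e[(1/2)/(2/5)] = 0.1116
D_KL(P||Q) = 0.0251 nats

D_KL(P||Q) = 0.0251 ≥ 0 ✓

This non-negativity is a fundamental property: relative entropy cannot be negative because it measures how different Q is from P.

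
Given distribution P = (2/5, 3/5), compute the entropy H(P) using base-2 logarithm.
0.9710 bits

Shannon entropy is H(X) = -Σ p(x) log p(x).

For P = (2/5, 3/5):
H = -2/5 × log_2(2/5) -3/5 × log_2(3/5)
H = 0.9710 bits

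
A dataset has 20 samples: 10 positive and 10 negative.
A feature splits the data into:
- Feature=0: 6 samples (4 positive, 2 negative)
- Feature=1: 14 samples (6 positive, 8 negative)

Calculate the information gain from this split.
0.0349 bits

Information Gain = H(Y) - H(Y|Feature)

Before split:
P(positive) = 10/20 = 0.5000
H(Y) = 1.0000 bits

After split:
Feature=0: H = 0.9183 bits (weight = 6/20)
Feature=1: H = 0.9852 bits (weight = 14/20)
H(Y|Feature) = (6/20)×0.9183 + (14/20)×0.9852 = 0.9651 bits

Information Gain = 1.0000 - 0.9651 = 0.0349 bits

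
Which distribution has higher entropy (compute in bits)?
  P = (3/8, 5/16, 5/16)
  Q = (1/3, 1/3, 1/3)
Q

Computing entropies in bits:
H(P) = 1.5794
H(Q) = 1.5850

Distribution Q has higher entropy.

Intuition: The distribution closer to uniform (more spread out) has higher entropy.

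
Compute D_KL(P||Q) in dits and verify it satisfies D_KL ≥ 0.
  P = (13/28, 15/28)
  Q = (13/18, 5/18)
0.0637 dits

KL divergence satisfies the Gibbs inequality: D_KL(P||Q) ≥ 0 for all distributions P, Q.

D_KL(P||Q) = Σ p(x) log(p(x)/q(x))
Term by term:
  x=0: 13/28 × log_10[(13/28)/(13/18)] = -0.0891
  x=1: 15/28 × log_10[(15/28)/(5/18)] = 0.1528
D_KL(P||Q) = 0.0637 dits

D_KL(P||Q) = 0.0637 ≥ 0 ✓

This non-negativity is a fundamental property: relative entropy cannot be negative because it measures how different Q is from P.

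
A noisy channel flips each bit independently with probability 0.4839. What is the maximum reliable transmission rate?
0.0007 bits

For a binary symmetric channel (BSC) with error probability p:
Capacity C = 1 - H(p) bits per symbol

where H(p) = -p log₂(p) - (1-p) log₂(1-p) is the binary entropy function.

H(0.4839) = 0.9993 bits
C = 1 - 0.9993 = 0.0007 bits per symbol

This means we can reliably transmit up to 0.0007 bits of information per channel use.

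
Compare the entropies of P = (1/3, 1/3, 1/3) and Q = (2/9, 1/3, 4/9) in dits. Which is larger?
P

Computing entropies in dits:
H(P) = 0.4771
H(Q) = 0.4607

Distribution P has higher entropy.

Intuition: The distribution closer to uniform (more spread out) has higher entropy.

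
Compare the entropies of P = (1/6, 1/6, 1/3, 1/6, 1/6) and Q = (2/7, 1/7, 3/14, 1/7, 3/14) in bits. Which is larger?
Q

Computing entropies in bits:
H(P) = 2.2516
H(Q) = 2.2709

Distribution Q has higher entropy.

Intuition: The distribution closer to uniform (more spread out) has higher entropy.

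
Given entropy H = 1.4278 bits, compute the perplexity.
2.6904

Perplexity is 2^H (or exp(H) for natural log).

H = 1.4278 bits
Perplexity = 2^1.4278 = 2.6904

Interpretation: The model's uncertainty is equivalent to choosing uniformly among 2.7 options.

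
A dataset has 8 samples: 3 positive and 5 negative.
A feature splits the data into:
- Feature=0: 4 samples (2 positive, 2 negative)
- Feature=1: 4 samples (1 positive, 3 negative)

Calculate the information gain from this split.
0.0488 bits

Information Gain = H(Y) - H(Y|Feature)

Before split:
P(positive) = 3/8 = 0.3750
H(Y) = 0.9544 bits

After split:
Feature=0: H = 1.0000 bits (weight = 4/8)
Feature=1: H = 0.8113 bits (weight = 4/8)
H(Y|Feature) = (4/8)×1.0000 + (4/8)×0.8113 = 0.9056 bits

Information Gain = 0.9544 - 0.9056 = 0.0488 bits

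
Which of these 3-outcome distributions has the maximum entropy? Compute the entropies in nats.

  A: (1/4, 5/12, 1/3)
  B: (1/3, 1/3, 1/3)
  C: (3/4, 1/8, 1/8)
B

For a discrete distribution over n outcomes, entropy is maximized by the uniform distribution.

Computing entropies:
H(A) = 1.0776 nats
H(B) = 1.0986 nats
H(C) = 0.7356 nats

The uniform distribution (where all probabilities equal 1/3) achieves the maximum entropy of log_e(3) = 1.0986 nats.

Distribution B has the highest entropy.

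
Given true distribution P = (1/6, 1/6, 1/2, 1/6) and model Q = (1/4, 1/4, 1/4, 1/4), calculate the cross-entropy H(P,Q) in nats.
1.3863 nats

Cross-entropy: H(P,Q) = -Σ p(x) log q(x)

Alternatively: H(P,Q) = H(P) + D_KL(P||Q)
H(P) = 1.2425 nats
D_KL(P||Q) = 0.1438 nats

H(P,Q) = 1.2425 + 0.1438 = 1.3863 nats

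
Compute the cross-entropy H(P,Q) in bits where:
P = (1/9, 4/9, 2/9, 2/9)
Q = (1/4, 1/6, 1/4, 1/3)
2.1678 bits

Cross-entropy: H(P,Q) = -Σ p(x) log q(x)

Alternatively: H(P,Q) = H(P) + D_KL(P||Q)
H(P) = 1.8366 bits
D_KL(P||Q) = 0.3312 bits

H(P,Q) = 1.8366 + 0.3312 = 2.1678 bits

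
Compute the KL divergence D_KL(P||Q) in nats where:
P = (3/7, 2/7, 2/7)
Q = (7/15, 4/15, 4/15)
0.0029 nats

KL divergence: D_KL(P||Q) = Σ p(x) log(p(x)/q(x))

Computing term by term:
  x=0: 3/7 × log_e[(3/7)/(7/15)] = 3/7 × -0.0852 = -0.0365
  x=1: 2/7 × log_e[(2/7)/(4/15)] = 2/7 × 0.0690 = 0.0197
  x=2: 2/7 × log_e[(2/7)/(4/15)] = 2/7 × 0.0690 = 0.0197

D_KL(P||Q) = 0.0029 nats

Note: KL divergence is always non-negative and equals 0 iff P = Q.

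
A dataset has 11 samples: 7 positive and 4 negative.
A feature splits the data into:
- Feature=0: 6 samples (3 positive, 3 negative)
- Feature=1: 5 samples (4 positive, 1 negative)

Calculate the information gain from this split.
0.0721 bits

Information Gain = H(Y) - H(Y|Feature)

Before split:
P(positive) = 7/11 = 0.6364
H(Y) = 0.9457 bits

After split:
Feature=0: H = 1.0000 bits (weight = 6/11)
Feature=1: H = 0.7219 bits (weight = 5/11)
H(Y|Feature) = (6/11)×1.0000 + (5/11)×0.7219 = 0.8736 bits

Information Gain = 0.9457 - 0.8736 = 0.0721 bits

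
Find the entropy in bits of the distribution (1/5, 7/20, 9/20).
1.5129 bits

Shannon entropy is H(X) = -Σ p(x) log p(x).

For P = (1/5, 7/20, 9/20):
H = -1/5 × log_2(1/5) -7/20 × log_2(7/20) -9/20 × log_2(9/20)
H = 1.5129 bits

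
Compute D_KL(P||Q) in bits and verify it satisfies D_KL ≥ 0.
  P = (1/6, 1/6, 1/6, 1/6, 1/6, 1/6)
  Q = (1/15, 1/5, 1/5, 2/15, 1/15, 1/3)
0.2400 bits

KL divergence satisfies the Gibbs inequality: D_KL(P||Q) ≥ 0 for all distributions P, Q.

D_KL(P||Q) = Σ p(x) log(p(x)/q(x))
Term by term:
  x=0: 1/6 × log_2[(1/6)/(1/15)] = 0.2203
  x=1: 1/6 × log_2[(1/6)/(1/5)] = -0.0438
  x=2: 1/6 × log_2[(1/6)/(1/5)] = -0.0438
  x=3: 1/6 × log_2[(1/6)/(2/15)] = 0.0537
  x=4: 1/6 × log_2[(1/6)/(1/15)] = 0.2203
  x=5: 1/6 × log_2[(1/6)/(1/3)] = -0.1667
D_KL(P||Q) = 0.2400 bits

D_KL(P||Q) = 0.2400 ≥ 0 ✓

This non-negativity is a fundamental property: relative entropy cannot be negative because it measures how different Q is from P.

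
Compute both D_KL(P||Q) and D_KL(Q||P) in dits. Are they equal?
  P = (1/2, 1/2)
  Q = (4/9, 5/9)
D_KL(P||Q) = 0.0027, D_KL(Q||P) = 0.0027

KL divergence is not symmetric: D_KL(P||Q) ≠ D_KL(Q||P) in general.

D_KL(P||Q) = 0.0027 dits
D_KL(Q||P) = 0.0027 dits

In this case they happen to be equal (to 4 decimal places).

This asymmetry is why KL divergence is not a true distance metric.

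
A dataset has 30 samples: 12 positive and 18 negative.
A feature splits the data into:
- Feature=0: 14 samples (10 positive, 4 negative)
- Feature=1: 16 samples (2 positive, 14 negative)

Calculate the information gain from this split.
0.2783 bits

Information Gain = H(Y) - H(Y|Feature)

Before split:
P(positive) = 12/30 = 0.4000
H(Y) = 0.9710 bits

After split:
Feature=0: H = 0.8631 bits (weight = 14/30)
Feature=1: H = 0.5436 bits (weight = 16/30)
H(Y|Feature) = (14/30)×0.8631 + (16/30)×0.5436 = 0.6927 bits

Information Gain = 0.9710 - 0.6927 = 0.2783 bits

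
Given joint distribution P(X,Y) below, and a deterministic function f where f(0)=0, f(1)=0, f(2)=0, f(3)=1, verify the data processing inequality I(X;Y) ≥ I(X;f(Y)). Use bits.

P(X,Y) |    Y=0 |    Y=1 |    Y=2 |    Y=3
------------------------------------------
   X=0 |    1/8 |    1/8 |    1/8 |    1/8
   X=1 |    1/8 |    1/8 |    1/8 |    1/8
I(X;Y) = 0.0000, I(X;f(Y)) = 0.0000, inequality holds: 0.0000 ≥ 0.0000

Data Processing Inequality: For any Markov chain X → Y → Z, we have I(X;Y) ≥ I(X;Z).

Here Z = f(Y) is a deterministic function of Y, forming X → Y → Z.

Original I(X;Y) = 0.0000 bits

After applying f:
P(X,Z) where Z=f(Y):
- P(X,Z=0) = P(X,Y=0) + P(X,Y=1) + P(X,Y=2)
- P(X,Z=1) = P(X,Y=3)

I(X;Z) = I(X;f(Y)) = 0.0000 bits

Verification: 0.0000 ≥ 0.0000 ✓

Information cannot be created by processing; the function f can only lose information about X.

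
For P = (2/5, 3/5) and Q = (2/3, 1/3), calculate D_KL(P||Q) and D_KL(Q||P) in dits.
D_KL(P||Q) = 0.0644, D_KL(Q||P) = 0.0628

KL divergence is not symmetric: D_KL(P||Q) ≠ D_KL(Q||P) in general.

D_KL(P||Q) = 0.0644 dits
D_KL(Q||P) = 0.0628 dits

No, they are not equal!

This asymmetry is why KL divergence is not a true distance metric.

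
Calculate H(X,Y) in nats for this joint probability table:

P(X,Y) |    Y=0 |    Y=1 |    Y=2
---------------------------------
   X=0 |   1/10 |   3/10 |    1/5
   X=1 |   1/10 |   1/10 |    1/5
1.6957 nats

Joint entropy is H(X,Y) = -Σ_{x,y} p(x,y) log p(x,y).

Summing over all non-zero entries:
H(X,Y) = -[1/10·log_e(1/10) + 3/10·log_e(3/10) + 1/5·log_e(1/5) + 1/10·log_e(1/10) + 1/10·log_e(1/10) + 1/5·log_e(1/5)]
H(X,Y) = 1.6957 nats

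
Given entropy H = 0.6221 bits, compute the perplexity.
1.5391

Perplexity is 2^H (or exp(H) for natural log).

H = 0.6221 bits
Perplexity = 2^0.6221 = 1.5391

Interpretation: The model's uncertainty is equivalent to choosing uniformly among 1.5 options.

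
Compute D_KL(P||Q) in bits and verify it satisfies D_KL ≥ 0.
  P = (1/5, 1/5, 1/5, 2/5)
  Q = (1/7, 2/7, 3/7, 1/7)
0.3684 bits

KL divergence satisfies the Gibbs inequality: D_KL(P||Q) ≥ 0 for all distributions P, Q.

D_KL(P||Q) = Σ p(x) log(p(x)/q(x))
Term by term:
  x=0: 1/5 × log_2[(1/5)/(1/7)] = 0.0971
  x=1: 1/5 × log_2[(1/5)/(2/7)] = -0.1029
  x=2: 1/5 × log_2[(1/5)/(3/7)] = -0.2199
  x=3: 2/5 × log_2[(2/5)/(1/7)] = 0.5942
D_KL(P||Q) = 0.3684 bits

D_KL(P||Q) = 0.3684 ≥ 0 ✓

This non-negativity is a fundamental property: relative entropy cannot be negative because it measures how different Q is from P.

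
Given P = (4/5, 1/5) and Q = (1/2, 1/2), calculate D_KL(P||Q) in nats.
0.1927 nats

KL divergence: D_KL(P||Q) = Σ p(x) log(p(x)/q(x))

Computing term by term:
  x=0: 4/5 × log_e[(4/5)/(1/2)] = 4/5 × 0.4700 = 0.3760
  x=1: 1/5 × log_e[(1/5)/(1/2)] = 1/5 × -0.9163 = -0.1833

D_KL(P||Q) = 0.1927 nats

Note: KL divergence is always non-negative and equals 0 iff P = Q.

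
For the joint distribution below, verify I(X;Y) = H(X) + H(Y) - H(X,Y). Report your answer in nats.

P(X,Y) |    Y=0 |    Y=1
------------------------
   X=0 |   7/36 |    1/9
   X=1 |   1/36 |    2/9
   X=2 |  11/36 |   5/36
I(X;Y) = 0.1281 nats

Mutual information has multiple equivalent forms:
- I(X;Y) = H(X) - H(X|Y)
- I(X;Y) = H(Y) - H(Y|X)
- I(X;Y) = H(X) + H(Y) - H(X,Y)

Computing all quantities:
H(X) = 1.0693, H(Y) = 0.6916, H(X,Y) = 1.6328
H(X|Y) = 0.9412, H(Y|X) = 0.5635

Verification:
H(X) - H(X|Y) = 1.0693 - 0.9412 = 0.1281
H(Y) - H(Y|X) = 0.6916 - 0.5635 = 0.1281
H(X) + H(Y) - H(X,Y) = 1.0693 + 0.6916 - 1.6328 = 0.1281

All forms give I(X;Y) = 0.1281 nats. ✓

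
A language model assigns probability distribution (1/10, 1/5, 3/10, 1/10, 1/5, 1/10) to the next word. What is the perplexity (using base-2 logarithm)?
5.4507

Perplexity is 2^H (or exp(H) for natural log).

First, H = -Σ p log p = 2.4464 bits
Perplexity = 2^2.4464 = 5.4507

Interpretation: The model's uncertainty is equivalent to choosing uniformly among 5.5 options.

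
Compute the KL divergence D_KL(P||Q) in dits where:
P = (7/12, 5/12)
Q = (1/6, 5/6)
0.1919 dits

KL divergence: D_KL(P||Q) = Σ p(x) log(p(x)/q(x))

Computing term by term:
  x=0: 7/12 × log_10[(7/12)/(1/6)] = 7/12 × 0.5441 = 0.3174
  x=1: 5/12 × log_10[(5/12)/(5/6)] = 5/12 × -0.3010 = -0.1254

D_KL(P||Q) = 0.1919 dits

Note: KL divergence is always non-negative and equals 0 iff P = Q.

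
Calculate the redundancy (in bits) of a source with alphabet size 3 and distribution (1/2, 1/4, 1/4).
0.0850 bits

Redundancy measures how far a source is from maximum entropy:
R = H_max - H(X)

Maximum entropy for 3 symbols: H_max = log_2(3) = 1.5850 bits
Actual entropy: H(X) = 1.5000 bits
Redundancy: R = 1.5850 - 1.5000 = 0.0850 bits

This redundancy represents potential for compression: the source could be compressed by 0.0850 bits per symbol.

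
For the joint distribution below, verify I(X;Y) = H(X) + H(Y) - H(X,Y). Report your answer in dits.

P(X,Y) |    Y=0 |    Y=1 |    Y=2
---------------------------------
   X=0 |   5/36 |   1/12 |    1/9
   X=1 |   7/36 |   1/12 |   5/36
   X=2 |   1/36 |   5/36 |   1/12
I(X;Y) = 0.0295 dits

Mutual information has multiple equivalent forms:
- I(X;Y) = H(X) - H(X|Y)
- I(X;Y) = H(Y) - H(Y|X)
- I(X;Y) = H(X) + H(Y) - H(X,Y)

Computing all quantities:
H(X) = 0.4680, H(Y) = 0.4761, H(X,Y) = 0.9146
H(X|Y) = 0.4384, H(Y|X) = 0.4466

Verification:
H(X) - H(X|Y) = 0.4680 - 0.4384 = 0.0295
H(Y) - H(Y|X) = 0.4761 - 0.4466 = 0.0295
H(X) + H(Y) - H(X,Y) = 0.4680 + 0.4761 - 0.9146 = 0.0295

All forms give I(X;Y) = 0.0295 dits. ✓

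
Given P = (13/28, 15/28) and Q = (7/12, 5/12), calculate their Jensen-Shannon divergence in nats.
0.0071 nats

Jensen-Shannon divergence is:
JSD(P||Q) = 0.5 × D_KL(P||M) + 0.5 × D_KL(Q||M)
where M = 0.5 × (P + Q) is the mixture distribution.

M = 0.5 × (13/28, 15/28) + 0.5 × (7/12, 5/12) = (11/21, 10/21)

D_KL(P||M) = 0.0071 nats
D_KL(Q||M) = 0.0071 nats

JSD(P||Q) = 0.5 × 0.0071 + 0.5 × 0.0071 = 0.0071 nats

Unlike KL divergence, JSD is symmetric and bounded: 0 ≤ JSD ≤ log(2).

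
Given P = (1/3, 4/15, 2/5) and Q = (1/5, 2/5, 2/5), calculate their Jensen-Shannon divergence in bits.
0.0218 bits

Jensen-Shannon divergence is:
JSD(P||Q) = 0.5 × D_KL(P||M) + 0.5 × D_KL(Q||M)
where M = 0.5 × (P + Q) is the mixture distribution.

M = 0.5 × (1/3, 4/15, 2/5) + 0.5 × (1/5, 2/5, 2/5) = (4/15, 1/3, 2/5)

D_KL(P||M) = 0.0215 bits
D_KL(Q||M) = 0.0222 bits

JSD(P||Q) = 0.5 × 0.0215 + 0.5 × 0.0222 = 0.0218 bits

Unlike KL divergence, JSD is symmetric and bounded: 0 ≤ JSD ≤ log(2).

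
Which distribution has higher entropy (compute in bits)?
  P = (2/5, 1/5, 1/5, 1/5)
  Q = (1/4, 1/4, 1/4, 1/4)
Q

Computing entropies in bits:
H(P) = 1.9219
H(Q) = 2.0000

Distribution Q has higher entropy.

Intuition: The distribution closer to uniform (more spread out) has higher entropy.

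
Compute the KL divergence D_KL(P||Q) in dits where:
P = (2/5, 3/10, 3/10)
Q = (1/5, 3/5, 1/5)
0.0829 dits

KL divergence: D_KL(P||Q) = Σ p(x) log(p(x)/q(x))

Computing term by term:
  x=0: 2/5 × log_10[(2/5)/(1/5)] = 2/5 × 0.3010 = 0.1204
  x=1: 3/10 × log_10[(3/10)/(3/5)] = 3/10 × -0.3010 = -0.0903
  x=2: 3/10 × log_10[(3/10)/(1/5)] = 3/10 × 0.1761 = 0.0528

D_KL(P||Q) = 0.0829 dits

Note: KL divergence is always non-negative and equals 0 iff P = Q.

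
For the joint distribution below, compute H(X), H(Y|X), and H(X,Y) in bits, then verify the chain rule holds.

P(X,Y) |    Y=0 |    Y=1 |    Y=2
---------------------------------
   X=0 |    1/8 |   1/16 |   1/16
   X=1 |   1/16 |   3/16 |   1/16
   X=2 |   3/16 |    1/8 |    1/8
H(X,Y) = 3.0306, H(X) = 1.5462, H(Y|X) = 1.4845 (all in bits)

Chain rule: H(X,Y) = H(X) + H(Y|X)

Left side — joint entropy directly:
H(X,Y) = -Σ p(x,y) log p(x,y) = 3.0306 bits

Right side — compute H(Y|X) from the conditional distributions:
P(X) = (1/4, 5/16, 7/16), so H(X) = 1.5462 bits
H(Y|X) = Σ_x P(X=x) · H(Y|X=x):
  P(Y|X=0) = (1/2, 1/4, 1/4), H(Y|X=0) = 1.5000, weight P(X=0) = 1/4
  P(Y|X=1) = (1/5, 3/5, 1/5), H(Y|X=1) = 1.3710, weight P(X=1) = 5/16
  P(Y|X=2) = (3/7, 2/7, 2/7), H(Y|X=2) = 1.5567, weight P(X=2) = 7/16
H(Y|X) = 1.4845 bits

H(X) + H(Y|X) = 1.5462 + 1.4845 = 3.0306 bits

Both sides equal 3.0306 bits. ✓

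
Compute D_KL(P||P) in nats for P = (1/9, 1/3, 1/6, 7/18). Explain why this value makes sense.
0.0000 nats

KL divergence satisfies the Gibbs inequality: D_KL(P||Q) ≥ 0 for all distributions P, Q.

D_KL(P||Q) = Σ p(x) log(p(x)/q(x))
Each term is p(x) × log_e(p(x)/p(x)) = p(x) × log_e(1) = 0, so the sum is 0.
D_KL(P||Q) = 0.0000 nats

When P = Q, the KL divergence is exactly 0, as there is no 'divergence' between identical distributions.

This non-negativity is a fundamental property: relative entropy cannot be negative because it measures how different Q is from P.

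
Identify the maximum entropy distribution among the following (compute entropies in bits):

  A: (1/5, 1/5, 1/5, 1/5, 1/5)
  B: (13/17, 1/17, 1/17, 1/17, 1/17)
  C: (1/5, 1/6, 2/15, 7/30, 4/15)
A

For a discrete distribution over n outcomes, entropy is maximized by the uniform distribution.

Computing entropies:
H(A) = 2.3219 bits
H(B) = 1.2577 bits
H(C) = 2.2812 bits

The uniform distribution (where all probabilities equal 1/5) achieves the maximum entropy of log_2(5) = 2.3219 bits.

Distribution A has the highest entropy.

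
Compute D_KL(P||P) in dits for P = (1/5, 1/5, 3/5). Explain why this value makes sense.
0.0000 dits

KL divergence satisfies the Gibbs inequality: D_KL(P||Q) ≥ 0 for all distributions P, Q.

D_KL(P||Q) = Σ p(x) log(p(x)/q(x))
Each term is p(x) × log_10(p(x)/p(x)) = p(x) × log_10(1) = 0, so the sum is 0.
D_KL(P||Q) = 0.0000 dits

When P = Q, the KL divergence is exactly 0, as there is no 'divergence' between identical distributions.

This non-negativity is a fundamental property: relative entropy cannot be negative because it measures how different Q is from P.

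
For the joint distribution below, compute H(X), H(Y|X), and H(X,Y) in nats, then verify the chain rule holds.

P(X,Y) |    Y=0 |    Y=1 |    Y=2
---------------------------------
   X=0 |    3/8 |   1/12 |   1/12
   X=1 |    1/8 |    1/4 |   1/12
H(X,Y) = 1.5955, H(X) = 0.6897, H(Y|X) = 0.9059 (all in nats)

Chain rule: H(X,Y) = H(X) + H(Y|X)

Left side — joint entropy directly:
H(X,Y) = -Σ p(x,y) log p(x,y) = 1.5955 nats

Right side — compute H(Y|X) from the conditional distributions:
P(X) = (13/24, 11/24), so H(X) = 0.6897 nats
H(Y|X) = Σ_x P(X=x) · H(Y|X=x):
  P(Y|X=0) = (9/13, 2/13, 2/13), H(Y|X=0) = 0.8305, weight P(X=0) = 13/24
  P(Y|X=1) = (3/11, 6/11, 2/11), H(Y|X=1) = 0.9949, weight P(X=1) = 11/24
H(Y|X) = 0.9059 nats

H(X) + H(Y|X) = 0.6897 + 0.9059 = 1.5955 nats

Both sides equal 1.5955 nats. ✓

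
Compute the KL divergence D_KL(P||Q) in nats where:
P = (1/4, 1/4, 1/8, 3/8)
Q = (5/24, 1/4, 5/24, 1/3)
0.0259 nats

KL divergence: D_KL(P||Q) = Σ p(x) log(p(x)/q(x))

Computing term by term:
  x=0: 1/4 × log_e[(1/4)/(5/24)] = 1/4 × 0.1823 = 0.0456
  x=1: 1/4 × log_e[(1/4)/(1/4)] = 1/4 × 0.0000 = 0.0000
  x=2: 1/8 × log_e[(1/8)/(5/24)] = 1/8 × -0.5108 = -0.0639
  x=3: 3/8 × log_e[(3/8)/(1/3)] = 3/8 × 0.1178 = 0.0442

D_KL(P||Q) = 0.0259 nats

Note: KL divergence is always non-negative and equals 0 iff P = Q.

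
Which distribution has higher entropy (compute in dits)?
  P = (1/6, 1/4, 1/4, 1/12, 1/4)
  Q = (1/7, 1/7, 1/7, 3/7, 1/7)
P

Computing entropies in dits:
H(P) = 0.6712
H(Q) = 0.6406

Distribution P has higher entropy.

Intuition: The distribution closer to uniform (more spread out) has higher entropy.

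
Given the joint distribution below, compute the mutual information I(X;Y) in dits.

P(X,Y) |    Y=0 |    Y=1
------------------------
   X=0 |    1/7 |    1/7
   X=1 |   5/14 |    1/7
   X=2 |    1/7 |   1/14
0.0079 dits

Mutual information: I(X;Y) = H(X) + H(Y) - H(X,Y)

Marginals:
P(X) = (2/7, 1/2, 3/14), H(X) = 0.4493 dits
P(Y) = (9/14, 5/14), H(Y) = 0.2831 dits

Joint entropy: H(X,Y) = 0.7245 dits

I(X;Y) = 0.4493 + 0.2831 - 0.7245 = 0.0079 dits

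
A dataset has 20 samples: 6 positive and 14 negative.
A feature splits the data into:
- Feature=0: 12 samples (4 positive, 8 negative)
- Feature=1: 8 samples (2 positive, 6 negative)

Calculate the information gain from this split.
0.0058 bits

Information Gain = H(Y) - H(Y|Feature)

Before split:
P(positive) = 6/20 = 0.3000
H(Y) = 0.8813 bits

After split:
Feature=0: H = 0.9183 bits (weight = 12/20)
Feature=1: H = 0.8113 bits (weight = 8/20)
H(Y|Feature) = (12/20)×0.9183 + (8/20)×0.8113 = 0.8755 bits

Information Gain = 0.8813 - 0.8755 = 0.0058 bits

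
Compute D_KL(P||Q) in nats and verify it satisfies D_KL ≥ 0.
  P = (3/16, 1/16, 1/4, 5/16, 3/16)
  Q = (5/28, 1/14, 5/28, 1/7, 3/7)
0.1745 nats

KL divergence satisfies the Gibbs inequality: D_KL(P||Q) ≥ 0 for all distributions P, Q.

D_KL(P||Q) = Σ p(x) log(p(x)/q(x))
Term by term:
  x=0: 3/16 × log_e[(3/16)/(5/28)] = 0.0091
  x=1: 1/16 × log_e[(1/16)/(1/14)] = -0.0083
  x=2: 1/4 × log_e[(1/4)/(5/28)] = 0.0841
  x=3: 5/16 × log_e[(5/16)/(1/7)] = 0.2446
  x=4: 3/16 × log_e[(3/16)/(3/7)] = -0.1550
D_KL(P||Q) = 0.1745 nats

D_KL(P||Q) = 0.1745 ≥ 0 ✓

This non-negativity is a fundamental property: relative entropy cannot be negative because it measures how different Q is from P.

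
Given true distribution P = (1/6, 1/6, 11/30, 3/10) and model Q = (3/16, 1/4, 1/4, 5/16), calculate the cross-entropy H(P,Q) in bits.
1.9726 bits

Cross-entropy: H(P,Q) = -Σ p(x) log q(x)

Alternatively: H(P,Q) = H(P) + D_KL(P||Q)
H(P) = 1.9135 bits
D_KL(P||Q) = 0.0591 bits

H(P,Q) = 1.9135 + 0.0591 = 1.9726 bits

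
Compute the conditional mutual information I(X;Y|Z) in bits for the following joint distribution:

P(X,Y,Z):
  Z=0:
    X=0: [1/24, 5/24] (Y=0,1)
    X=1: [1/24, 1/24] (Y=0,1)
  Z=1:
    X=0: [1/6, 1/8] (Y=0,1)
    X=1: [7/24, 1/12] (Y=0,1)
0.0480 bits

Conditional mutual information: I(X;Y|Z) = H(X|Z) + H(Y|Z) - H(X,Y|Z)

H(Z) = 0.9183
H(X,Z) = 1.8479 → H(X|Z) = 0.9296
H(Y,Z) = 1.7861 → H(Y|Z) = 0.8678
H(X,Y,Z) = 2.6676 → H(X,Y|Z) = 1.7493

I(X;Y|Z) = 0.9296 + 0.8678 - 1.7493 = 0.0480 bits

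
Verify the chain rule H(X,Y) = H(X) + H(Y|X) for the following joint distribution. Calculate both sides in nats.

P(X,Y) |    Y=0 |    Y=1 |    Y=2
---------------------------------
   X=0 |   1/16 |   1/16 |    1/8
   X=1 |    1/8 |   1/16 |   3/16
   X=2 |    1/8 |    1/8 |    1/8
H(X,Y) = 2.1334, H(X) = 1.0822, H(Y|X) = 1.0512 (all in nats)

Chain rule: H(X,Y) = H(X) + H(Y|X)

Left side — joint entropy directly:
H(X,Y) = -Σ p(x,y) log p(x,y) = 2.1334 nats

Right side — compute H(Y|X) from the conditional distributions:
P(X) = (1/4, 3/8, 3/8), so H(X) = 1.0822 nats
H(Y|X) = Σ_x P(X=x) · H(Y|X=x):
  P(Y|X=0) = (1/4, 1/4, 1/2), H(Y|X=0) = 1.0397, weight P(X=0) = 1/4
  P(Y|X=1) = (1/3, 1/6, 1/2), H(Y|X=1) = 1.0114, weight P(X=1) = 3/8
  P(Y|X=2) = (1/3, 1/3, 1/3), H(Y|X=2) = 1.0986, weight P(X=2) = 3/8
H(Y|X) = 1.0512 nats

H(X) + H(Y|X) = 1.0822 + 1.0512 = 2.1334 nats

Both sides equal 2.1334 nats. ✓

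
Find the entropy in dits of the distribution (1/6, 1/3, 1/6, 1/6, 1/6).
0.6778 dits

Shannon entropy is H(X) = -Σ p(x) log p(x).

For P = (1/6, 1/3, 1/6, 1/6, 1/6):
H = -1/6 × log_10(1/6) -1/3 × log_10(1/3) -1/6 × log_10(1/6) -1/6 × log_10(1/6) -1/6 × log_10(1/6)
H = 0.6778 dits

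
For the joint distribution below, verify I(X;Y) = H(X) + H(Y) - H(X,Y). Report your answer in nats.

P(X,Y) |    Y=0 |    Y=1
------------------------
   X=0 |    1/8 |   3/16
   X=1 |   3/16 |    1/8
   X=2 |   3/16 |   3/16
I(X;Y) = 0.0126 nats

Mutual information has multiple equivalent forms:
- I(X;Y) = H(X) - H(X|Y)
- I(X;Y) = H(Y) - H(Y|X)
- I(X;Y) = H(X) + H(Y) - H(X,Y)

Computing all quantities:
H(X) = 1.0948, H(Y) = 0.6931, H(X,Y) = 1.7753
H(X|Y) = 1.0822, H(Y|X) = 0.6806

Verification:
H(X) - H(X|Y) = 1.0948 - 1.0822 = 0.0126
H(Y) - H(Y|X) = 0.6931 - 0.6806 = 0.0126
H(X) + H(Y) - H(X,Y) = 1.0948 + 0.6931 - 1.7753 = 0.0126

All forms give I(X;Y) = 0.0126 nats. ✓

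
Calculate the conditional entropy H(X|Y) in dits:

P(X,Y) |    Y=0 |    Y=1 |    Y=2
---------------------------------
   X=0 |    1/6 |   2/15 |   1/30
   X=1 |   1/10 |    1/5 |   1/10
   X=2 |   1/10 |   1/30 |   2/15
0.4287 dits

Using the chain rule: H(X|Y) = H(X,Y) - H(Y)

First, compute H(X,Y) = 0.9013 dits

Marginal P(Y) = (11/30, 11/30, 4/15)
H(Y) = 0.4726 dits

H(X|Y) = H(X,Y) - H(Y) = 0.9013 - 0.4726 = 0.4287 dits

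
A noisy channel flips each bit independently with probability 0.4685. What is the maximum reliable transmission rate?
0.0029 bits

For a binary symmetric channel (BSC) with error probability p:
Capacity C = 1 - H(p) bits per symbol

where H(p) = -p log₂(p) - (1-p) log₂(1-p) is the binary entropy function.

H(0.4685) = 0.9971 bits
C = 1 - 0.9971 = 0.0029 bits per symbol

This means we can reliably transmit up to 0.0029 bits of information per channel use.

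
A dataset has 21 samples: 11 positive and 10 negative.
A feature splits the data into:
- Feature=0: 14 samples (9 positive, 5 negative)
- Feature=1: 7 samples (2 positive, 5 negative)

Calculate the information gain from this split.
0.0838 bits

Information Gain = H(Y) - H(Y|Feature)

Before split:
P(positive) = 11/21 = 0.5238
H(Y) = 0.9984 bits

After split:
Feature=0: H = 0.9403 bits (weight = 14/21)
Feature=1: H = 0.8631 bits (weight = 7/21)
H(Y|Feature) = (14/21)×0.9403 + (7/21)×0.8631 = 0.9146 bits

Information Gain = 0.9984 - 0.9146 = 0.0838 bits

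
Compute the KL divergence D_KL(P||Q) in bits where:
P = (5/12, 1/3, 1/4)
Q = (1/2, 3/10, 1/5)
0.0216 bits

KL divergence: D_KL(P||Q) = Σ p(x) log(p(x)/q(x))

Computing term by term:
  x=0: 5/12 × log_2[(5/12)/(1/2)] = 5/12 × -0.2630 = -0.1096
  x=1: 1/3 × log_2[(1/3)/(3/10)] = 1/3 × 0.1520 = 0.0507
  x=2: 1/4 × log_2[(1/4)/(1/5)] = 1/4 × 0.3219 = 0.0805

D_KL(P||Q) = 0.0216 bits

Note: KL divergence is always non-negative and equals 0 iff P = Q.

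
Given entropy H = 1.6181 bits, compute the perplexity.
3.0697

Perplexity is 2^H (or exp(H) for natural log).

H = 1.6181 bits
Perplexity = 2^1.6181 = 3.0697

Interpretation: The model's uncertainty is equivalent to choosing uniformly among 3.1 options.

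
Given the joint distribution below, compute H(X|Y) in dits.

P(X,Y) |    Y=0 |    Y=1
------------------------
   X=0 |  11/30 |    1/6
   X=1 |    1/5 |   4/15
0.2852 dits

Using the chain rule: H(X|Y) = H(X,Y) - H(Y)

First, compute H(X,Y) = 0.5823 dits

Marginal P(Y) = (17/30, 13/30)
H(Y) = 0.2972 dits

H(X|Y) = H(X,Y) - H(Y) = 0.5823 - 0.2972 = 0.2852 dits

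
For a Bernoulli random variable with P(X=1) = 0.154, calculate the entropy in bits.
0.6198 bits

The binary entropy function is:
H(p) = -p log(p) - (1-p) log(1-p)

H(0.154) = -0.154 × log_2(0.154) - 0.846 × log_2(0.846)
H(0.154) = 0.6198 bits

Note: Binary entropy is maximized at p=0.5 (H=1 bit) and minimized at p=0 or p=1 (H=0).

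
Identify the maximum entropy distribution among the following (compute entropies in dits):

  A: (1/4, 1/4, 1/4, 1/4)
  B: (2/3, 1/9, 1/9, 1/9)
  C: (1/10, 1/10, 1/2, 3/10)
A

For a discrete distribution over n outcomes, entropy is maximized by the uniform distribution.

Computing entropies:
H(A) = 0.6021 dits
H(B) = 0.4355 dits
H(C) = 0.5074 dits

The uniform distribution (where all probabilities equal 1/4) achieves the maximum entropy of log_10(4) = 0.6021 dits.

Distribution A has the highest entropy.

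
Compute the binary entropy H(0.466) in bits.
0.9967 bits

The binary entropy function is:
H(p) = -p log(p) - (1-p) log(1-p)

H(0.466) = -0.466 × log_2(0.466) - 0.534 × log_2(0.534)
H(0.466) = 0.9967 bits

Note: Binary entropy is maximized at p=0.5 (H=1 bit) and minimized at p=0 or p=1 (H=0).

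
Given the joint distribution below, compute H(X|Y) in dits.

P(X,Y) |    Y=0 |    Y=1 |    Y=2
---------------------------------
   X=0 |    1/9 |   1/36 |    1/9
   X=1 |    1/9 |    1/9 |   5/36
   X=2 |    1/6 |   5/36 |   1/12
0.4520 dits

Using the chain rule: H(X|Y) = H(X,Y) - H(Y)

First, compute H(X,Y) = 0.9251 dits

Marginal P(Y) = (7/18, 5/18, 1/3)
H(Y) = 0.4731 dits

H(X|Y) = H(X,Y) - H(Y) = 0.9251 - 0.4731 = 0.4520 dits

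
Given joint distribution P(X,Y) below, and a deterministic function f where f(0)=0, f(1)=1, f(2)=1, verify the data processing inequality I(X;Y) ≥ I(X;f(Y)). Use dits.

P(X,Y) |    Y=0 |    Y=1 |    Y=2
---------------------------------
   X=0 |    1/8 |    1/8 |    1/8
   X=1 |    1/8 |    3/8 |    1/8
I(X;Y) = 0.0147, I(X;f(Y)) = 0.0047, inequality holds: 0.0147 ≥ 0.0047

Data Processing Inequality: For any Markov chain X → Y → Z, we have I(X;Y) ≥ I(X;Z).

Here Z = f(Y) is a deterministic function of Y, forming X → Y → Z.

Original I(X;Y) = 0.0147 dits

After applying f:
P(X,Z) where Z=f(Y):
- P(X,Z=0) = P(X,Y=0)
- P(X,Z=1) = P(X,Y=1) + P(X,Y=2)

I(X;Z) = I(X;f(Y)) = 0.0047 dits

Verification: 0.0147 ≥ 0.0047 ✓

Information cannot be created by processing; the function f can only lose information about X.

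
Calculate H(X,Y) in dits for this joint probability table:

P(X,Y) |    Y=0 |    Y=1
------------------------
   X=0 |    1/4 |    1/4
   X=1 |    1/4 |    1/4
0.6021 dits

Joint entropy is H(X,Y) = -Σ_{x,y} p(x,y) log p(x,y).

Summing over all non-zero entries:
H(X,Y) = -[1/4·log_10(1/4) + 1/4·log_10(1/4) + 1/4·log_10(1/4) + 1/4·log_10(1/4)]
H(X,Y) = 0.6021 dits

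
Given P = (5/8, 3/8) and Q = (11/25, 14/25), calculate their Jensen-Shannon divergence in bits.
0.0249 bits

Jensen-Shannon divergence is:
JSD(P||Q) = 0.5 × D_KL(P||M) + 0.5 × D_KL(Q||M)
where M = 0.5 × (P + Q) is the mixture distribution.

M = 0.5 × (5/8, 3/8) + 0.5 × (11/25, 14/25) = (0.5325, 0.4675)

D_KL(P||M) = 0.0251 bits
D_KL(Q||M) = 0.0247 bits

JSD(P||Q) = 0.5 × 0.0251 + 0.5 × 0.0247 = 0.0249 bits

Unlike KL divergence, JSD is symmetric and bounded: 0 ≤ JSD ≤ log(2).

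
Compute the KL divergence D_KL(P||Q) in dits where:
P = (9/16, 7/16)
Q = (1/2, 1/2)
0.0034 dits

KL divergence: D_KL(P||Q) = Σ p(x) log(p(x)/q(x))

Computing term by term:
  x=0: 9/16 × log_10[(9/16)/(1/2)] = 9/16 × 0.0512 = 0.0288
  x=1: 7/16 × log_10[(7/16)/(1/2)] = 7/16 × -0.0580 = -0.0254

D_KL(P||Q) = 0.0034 dits

Note: KL divergence is always non-negative and equals 0 iff P = Q.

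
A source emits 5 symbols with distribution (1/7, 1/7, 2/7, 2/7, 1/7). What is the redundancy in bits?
0.0860 bits

Redundancy measures how far a source is from maximum entropy:
R = H_max - H(X)

Maximum entropy for 5 symbols: H_max = log_2(5) = 2.3219 bits
Actual entropy: H(X) = 2.2359 bits
Redundancy: R = 2.3219 - 2.2359 = 0.0860 bits

This redundancy represents potential for compression: the source could be compressed by 0.0860 bits per symbol.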